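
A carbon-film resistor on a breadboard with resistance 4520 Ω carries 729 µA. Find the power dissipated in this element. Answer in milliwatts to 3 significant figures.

2.40 mW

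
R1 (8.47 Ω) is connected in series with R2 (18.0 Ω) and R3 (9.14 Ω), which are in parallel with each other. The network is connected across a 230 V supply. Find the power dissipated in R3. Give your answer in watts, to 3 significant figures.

1010 W

First combine the parallel branches into one equivalent R_p, then R1 + R_p is a series pair.
R_p = (18.0×9.14)/(18.0+9.14) = 6.062 Ω
R_total = 8.47 + 6.062 = 14.53 Ω
I = V / R_total = 230 / 14.53 = 15.83 A
Voltage across the parallel pair: V_p = I × R_p = 15.83 × 6.062 = 95.94 V
R3 is across V_p, so use P = V²/R for that branch.
P_R3 = (95.94)² / 9.14 = 1007 W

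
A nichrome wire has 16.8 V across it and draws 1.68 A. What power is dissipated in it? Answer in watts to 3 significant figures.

28.2 W

Both the voltage across and the current through the element are known, so P = V I applies directly.
P = 16.8 V × 1.680 A = 28.22 W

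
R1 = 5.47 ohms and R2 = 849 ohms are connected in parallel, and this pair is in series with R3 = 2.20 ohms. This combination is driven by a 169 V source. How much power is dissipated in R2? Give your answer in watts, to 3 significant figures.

First find R_p for the parallel pair, then treat R_p + R3 as a series loop.
R_p = (5.47×849)/(5.47+849) = 5.435 Ω
R_total = R_p + 2.20 = 5.435 + 2.20 = 7.635 Ω
I = V / R_total = 169 / 7.635 = 22.13 A
Voltage across the parallel pair: V_p = I × R_p = 22.13 × 5.435 = 120.3 V
Use P = V²/R for R2 with V = V_p.
P_R2 = (120.3)² / 849 = 17.05 W

17.0 W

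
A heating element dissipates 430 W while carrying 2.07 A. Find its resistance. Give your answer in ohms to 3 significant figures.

100 Ω

The two known quantities fix the third via R = P / I².
R = 430 / (2.070)² = 100.4 Ω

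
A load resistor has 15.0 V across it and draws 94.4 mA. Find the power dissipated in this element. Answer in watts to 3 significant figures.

1.42 W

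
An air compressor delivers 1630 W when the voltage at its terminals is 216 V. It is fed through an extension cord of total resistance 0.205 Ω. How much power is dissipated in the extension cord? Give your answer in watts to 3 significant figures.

Only the current and the line resistance are needed for the I²R loss.
I = P / V = 1630 / 216 = 7.546 A through the extension cord.
P_line = I² R_line = (7.546)² × 0.205 = 11.67 W

11.7 W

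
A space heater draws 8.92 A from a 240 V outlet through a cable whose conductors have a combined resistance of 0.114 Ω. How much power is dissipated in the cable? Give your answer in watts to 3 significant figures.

Only the current and the line resistance are needed for the I²R loss.
The cable carries the full 8.92 A.
P_line = I² R_line = (8.920)² × 0.114 = 9.071 W

9.07 W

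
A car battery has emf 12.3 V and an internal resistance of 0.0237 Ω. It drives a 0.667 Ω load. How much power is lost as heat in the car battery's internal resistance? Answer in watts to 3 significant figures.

7.52 W

The source's internal resistance is just another series element carrying I; its dissipation is I²r.
I = ε / (r + R) = 12.3 / (0.0237 + 0.667) = 17.81 A
P_int = I² r = (17.81)² × 0.0237 = 7.516 W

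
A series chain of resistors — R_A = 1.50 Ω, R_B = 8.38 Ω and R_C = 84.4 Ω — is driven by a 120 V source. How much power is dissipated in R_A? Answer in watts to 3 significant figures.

Every series element carries the same I. Get I from the total resistance, then P = I² × R_A.
R_total = 1.50 + 8.38 + 84.4 = 94.28 Ω
I = V / R_total = 120 / 94.28 = 1.273 A
P_R_A = I² × R_A = (1.273)² × 1.50 = 2.430 W

2.43 W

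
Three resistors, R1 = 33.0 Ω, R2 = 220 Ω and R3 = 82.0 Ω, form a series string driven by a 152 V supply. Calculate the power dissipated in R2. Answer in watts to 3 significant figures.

Every series element carries the same I. Get I from the total resistance, then P = I² × R2.
R_total = 33.0 + 220 + 82.0 = 335.0 Ω
I = V / R_total = 152 / 335.0 = 0.4537 A
P_R2 = I² × R2 = (0.4537)² × 220 = 45.29 W

45.3 W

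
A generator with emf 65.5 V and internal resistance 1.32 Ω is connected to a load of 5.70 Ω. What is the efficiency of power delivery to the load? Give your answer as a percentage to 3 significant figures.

Efficiency is P_load / P_total. With a series r and R sharing the same I, P = I²R for each, so η = R/(R+r).
η = R / (R + r) = 5.70 / (5.70 + 1.32) = 0.8120

81.2 %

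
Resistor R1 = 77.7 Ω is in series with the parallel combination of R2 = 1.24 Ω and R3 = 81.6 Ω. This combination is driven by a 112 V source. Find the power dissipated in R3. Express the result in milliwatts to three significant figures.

36.8 mW

First combine the parallel branches into one equivalent R_p, then R1 + R_p is a series pair.
R_p = (1.24×81.6)/(1.24+81.6) = 1.221 Ω
R_total = 77.7 + 1.221 = 78.92 Ω
I = V / R_total = 112 / 78.92 = 1.419 A
Voltage across the parallel pair: V_p = I × R_p = 1.419 × 1.221 = 1.733 V
With V_p across R3, its power is V_p²/R3.
P_R3 = (1.733)² / 81.6 = 0.03682 W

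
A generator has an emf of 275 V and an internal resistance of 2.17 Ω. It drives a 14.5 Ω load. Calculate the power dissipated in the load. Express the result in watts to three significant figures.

3950 W

With r and R in series, I = ε/(r+R); the load dissipates I²R.
I = ε / (r + R) = 275 / (2.17 + 14.5) = 16.50 A
P_load = I² R = (16.50)² × 14.5 = 3946 W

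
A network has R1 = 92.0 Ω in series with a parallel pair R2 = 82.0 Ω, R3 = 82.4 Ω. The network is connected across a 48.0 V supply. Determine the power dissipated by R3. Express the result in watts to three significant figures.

2.67 W

Collapse R2‖R3 to a single equivalent, reducing the network to two series elements.
R_p = (82.0×82.4)/(82.0+82.4) = 41.10 Ω
R_total = 92.0 + 41.10 = 133.1 Ω
I = V / R_total = 48.0 / 133.1 = 0.3606 A
Voltage across the parallel pair: V_p = I × R_p = 0.3606 × 41.10 = 14.82 V
With V_p across R3, its power is V_p²/R3.
P_R3 = (14.82)² / 82.4 = 2.666 W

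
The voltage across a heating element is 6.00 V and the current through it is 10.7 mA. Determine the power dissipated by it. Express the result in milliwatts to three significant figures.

64.2 mW

Since both terminal voltage and current are stated, P = V I gives the power in one step.
P = 6.00 V × 0.01070 A = 0.06420 W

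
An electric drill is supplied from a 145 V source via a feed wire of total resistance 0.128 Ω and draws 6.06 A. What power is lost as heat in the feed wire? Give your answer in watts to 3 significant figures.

Only the current and the line resistance are needed for the I²R loss.
The feed wire carries the full 6.06 A.
P_line = I² R_line = (6.060)² × 0.128 = 4.701 W

4.70 W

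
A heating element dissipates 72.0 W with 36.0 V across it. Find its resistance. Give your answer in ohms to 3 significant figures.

18.0 Ω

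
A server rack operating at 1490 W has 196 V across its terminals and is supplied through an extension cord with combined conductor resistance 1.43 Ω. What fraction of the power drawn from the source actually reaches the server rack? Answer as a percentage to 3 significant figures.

I = P / V = 1490 / 196 = 7.602 A through the extension cord.
P_line = I² R_line = (7.602)² × 1.43 = 82.64 W
P_source = P_load + P_line = 1490 + 82.64 = 1573 W
η = P_load / P_source = 1490 / 1573 = 0.9475

94.7 %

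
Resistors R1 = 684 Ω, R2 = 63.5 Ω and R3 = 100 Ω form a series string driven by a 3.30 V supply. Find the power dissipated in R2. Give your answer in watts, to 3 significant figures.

0.000963 W

Since the resistors are in series they all carry the loop current I = V/R_total; the power in any one is I²R.
R_total = 684 + 63.5 + 100 = 847.5 Ω
I = V / R_total = 3.30 / 847.5 = 0.003894 A
P_R2 = I² × R2 = (0.003894)² × 63.5 = 0.0009628 W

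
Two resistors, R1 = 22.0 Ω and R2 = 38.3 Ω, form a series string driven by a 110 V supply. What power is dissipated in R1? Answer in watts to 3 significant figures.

Every series element carries the same I. Get I from the total resistance, then P = I² × R1.
R_total = 22.0 + 38.3 = 60.30 Ω
I = V / R_total = 110 / 60.30 = 1.824 A
P_R1 = I² × R1 = (1.824)² × 22.0 = 73.21 W

73.2 W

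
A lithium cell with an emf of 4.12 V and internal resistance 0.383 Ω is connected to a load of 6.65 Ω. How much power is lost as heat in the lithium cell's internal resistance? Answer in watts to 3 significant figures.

r is in series with the load, so it carries the full circuit current — the loss in it is I²r.
I = ε / (r + R) = 4.12 / (0.383 + 6.65) = 0.5858 A
P_int = I² r = (0.5858)² × 0.383 = 0.1314 W

0.131 W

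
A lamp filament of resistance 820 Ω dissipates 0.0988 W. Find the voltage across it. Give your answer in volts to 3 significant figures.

9.00 V

Inverting the appropriate power form: V = √(P R).
V = √(0.0988 × 820) = 9.001 V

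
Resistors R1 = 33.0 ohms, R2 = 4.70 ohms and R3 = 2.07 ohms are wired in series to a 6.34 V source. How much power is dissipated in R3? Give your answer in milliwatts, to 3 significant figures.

52.6 mW

Series elements share the same current, so find I first, then use P = I²R.
R_total = 33.0 + 4.70 + 2.07 = 39.77 Ω
I = V / R_total = 6.34 / 39.77 = 0.1594 A
P_R3 = I² × R3 = (0.1594)² × 2.07 = 0.05261 W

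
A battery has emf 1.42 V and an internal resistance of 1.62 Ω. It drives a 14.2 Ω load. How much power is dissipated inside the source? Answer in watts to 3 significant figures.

0.0131 W

Internal loss is I²r, with I set by the total series resistance r+R.
I = ε / (r + R) = 1.42 / (1.62 + 14.2) = 0.08976 A
P_int = I² r = (0.08976)² × 1.62 = 0.01305 W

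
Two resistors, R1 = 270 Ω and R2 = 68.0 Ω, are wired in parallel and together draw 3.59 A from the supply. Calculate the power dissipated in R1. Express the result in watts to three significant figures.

The branches share the same voltage, but only the total current is given — find V from the equivalent resistance first.
1/R_eq = 1/270 + 1/68.0 ⇒ R_eq = 54.32 Ω
V = I_total × R_eq = 3.590 × 54.32 = 195.0 V
P_R1 = V² / R1 = (195.0)² / 270 = 140.8 W

141 W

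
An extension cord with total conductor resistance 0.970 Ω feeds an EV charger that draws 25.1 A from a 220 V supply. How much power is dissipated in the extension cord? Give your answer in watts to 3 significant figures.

Only the current and the line resistance are needed for the I²R loss.
The extension cord carries the full 25.1 A.
P_line = I² R_line = (25.10)² × 0.970 = 611.1 W

611 W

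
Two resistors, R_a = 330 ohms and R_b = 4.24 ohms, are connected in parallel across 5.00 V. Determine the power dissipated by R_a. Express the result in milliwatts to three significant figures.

R_a sits directly across the source, so P = V²/R with V = 5.00 V.
P_R_a = V² / R_a = (5.00)² / 330 Ω = 0.07576 W

75.8 mW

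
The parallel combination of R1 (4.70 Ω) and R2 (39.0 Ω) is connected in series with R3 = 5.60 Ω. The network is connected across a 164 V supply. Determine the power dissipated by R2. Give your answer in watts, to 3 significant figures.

126 W

Reduce the parallel combination to a single R_p; the circuit then becomes R_p in series with the remaining resistor.
R_p = (4.70×39.0)/(4.70+39.0) = 4.195 Ω
R_total = R_p + 5.60 = 4.195 + 5.60 = 9.795 Ω
I = V / R_total = 164 / 9.795 = 16.74 A
Voltage across the parallel pair: V_p = I × R_p = 16.74 × 4.195 = 70.23 V
R2 sits across V_p; its power is V_p²/R.
P_R2 = (70.23)² / 39.0 = 126.5 W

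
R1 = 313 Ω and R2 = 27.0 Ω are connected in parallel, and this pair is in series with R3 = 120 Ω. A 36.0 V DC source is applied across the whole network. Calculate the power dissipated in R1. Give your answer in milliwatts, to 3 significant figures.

122 mW

Combine R1 and R2 into their parallel equivalent first, reducing the network to two series resistors.
R_p = (313×27.0)/(313+27.0) = 24.86 Ω
R_total = R_p + 120 = 24.86 + 120 = 144.9 Ω
I = V / R_total = 36.0 / 144.9 = 0.2485 A
Voltage across the parallel pair: V_p = I × R_p = 0.2485 × 24.86 = 6.177 V
R1 sits across V_p; its power is V_p²/R.
P_R1 = (6.177)² / 313 = 0.1219 W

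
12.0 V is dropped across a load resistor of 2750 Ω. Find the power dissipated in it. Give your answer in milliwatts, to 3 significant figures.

52.4 mW

We know the drop across the element and its resistance — P = V²/R, one step.
P = (12.0 V)² / 2750 Ω = 0.05236 W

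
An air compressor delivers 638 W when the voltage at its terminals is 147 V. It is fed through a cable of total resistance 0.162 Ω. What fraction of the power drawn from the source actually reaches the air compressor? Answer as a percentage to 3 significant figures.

I = P / V = 638 / 147 = 4.340 A through the cable.
P_line = I² R_line = (4.340)² × 0.162 = 3.052 W
P_source = P_load + P_line = 638.0 + 3.052 = 641.1 W
η = P_load / P_source = 638.0 / 641.1 = 0.9952

99.5 %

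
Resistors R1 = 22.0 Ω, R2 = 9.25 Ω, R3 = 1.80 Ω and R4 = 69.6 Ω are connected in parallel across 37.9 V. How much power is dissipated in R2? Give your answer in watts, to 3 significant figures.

155 W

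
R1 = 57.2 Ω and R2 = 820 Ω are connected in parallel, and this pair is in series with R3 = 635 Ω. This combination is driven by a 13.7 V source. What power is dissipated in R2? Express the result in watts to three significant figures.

0.00138 W

Combine R1 and R2 into their parallel equivalent first, reducing the network to two series resistors.
R_p = (57.2×820)/(57.2+820) = 53.47 Ω
R_total = R_p + 635 = 53.47 + 635 = 688.5 Ω
I = V / R_total = 13.7 / 688.5 = 0.01990 A
Voltage across the parallel pair: V_p = I × R_p = 0.01990 × 53.47 = 1.064 V
R2 has V_p across it, so P = V_p²/R2.
P_R2 = (1.064)² / 820 = 0.001381 W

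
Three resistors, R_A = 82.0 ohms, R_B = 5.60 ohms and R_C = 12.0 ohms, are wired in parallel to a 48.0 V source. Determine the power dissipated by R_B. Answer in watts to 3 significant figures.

411 W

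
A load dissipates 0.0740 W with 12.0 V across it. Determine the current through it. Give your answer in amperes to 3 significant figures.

Inverting the appropriate power form: I = P / V.
I = 0.0740 / 12.0 = 0.006167 A

0.00617 A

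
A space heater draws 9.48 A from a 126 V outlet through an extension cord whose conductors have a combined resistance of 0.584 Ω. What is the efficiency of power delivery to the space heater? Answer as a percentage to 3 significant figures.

The extension cord carries the full 9.48 A.
P_line = I² R_line = (9.480)² × 0.584 = 52.48 W
P_source = V I = 126 × 9.480 = 1194 W; P_load = 1142 W
η = P_load / P_source = 1142 / 1194 = 0.9561

95.6 %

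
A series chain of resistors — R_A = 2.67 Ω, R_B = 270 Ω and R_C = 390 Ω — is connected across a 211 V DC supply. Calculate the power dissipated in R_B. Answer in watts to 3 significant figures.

27.4 W

Since the resistors are in series they all carry the loop current I = V/R_total; the power in any one is I²R.
R_total = 2.67 + 270 + 390 = 662.7 Ω
I = V / R_total = 211 / 662.7 = 0.3184 A
P_R_B = I² × R_B = (0.3184)² × 270 = 27.37 W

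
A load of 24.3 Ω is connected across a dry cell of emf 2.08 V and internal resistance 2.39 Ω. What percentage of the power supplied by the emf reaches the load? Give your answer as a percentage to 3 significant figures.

91.0 %

η = P_load/(P_load+P_int) = I²R/(I²R+I²r) = R/(R+r) — the I² cancels for series elements.
η = R / (R + r) = 24.3 / (24.3 + 2.39) = 0.9105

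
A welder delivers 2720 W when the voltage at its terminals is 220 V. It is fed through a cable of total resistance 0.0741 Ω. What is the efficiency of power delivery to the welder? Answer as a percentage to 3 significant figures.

I = P / V = 2720 / 220 = 12.36 A through the cable.
P_line = I² R_line = (12.36)² × 0.0741 = 11.33 W
P_source = P_load + P_line = 2720 + 11.33 = 2731 W
η = P_load / P_source = 2720 / 2731 = 0.9959

99.6 %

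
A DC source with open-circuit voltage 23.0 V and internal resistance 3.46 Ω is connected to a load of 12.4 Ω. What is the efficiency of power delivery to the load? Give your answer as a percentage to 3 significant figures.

Efficiency is P_load / P_total. With a series r and R sharing the same I, P = I²R for each, so η = R/(R+r).
η = R / (R + r) = 12.4 / (12.4 + 3.46) = 0.7818

78.2 %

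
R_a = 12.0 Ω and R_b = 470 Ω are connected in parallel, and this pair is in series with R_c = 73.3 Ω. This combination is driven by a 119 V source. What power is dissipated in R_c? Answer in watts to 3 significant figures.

144 W

Collapse the R_a‖R_b pair into one equivalent R_p; then R_p and R_c form a series string.
R_p = (12.0×470)/(12.0+470) = 11.70 Ω
R_total = R_p + 73.3 = 11.70 + 73.3 = 85.00 Ω
I = V / R_total = 119 / 85.00 = 1.400 A
R_c is the series element, so its power is I²R.
P_R_c = (1.400)² × 73.3 = 143.7 W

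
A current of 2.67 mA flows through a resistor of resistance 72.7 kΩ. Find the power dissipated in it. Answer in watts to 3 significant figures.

0.518 W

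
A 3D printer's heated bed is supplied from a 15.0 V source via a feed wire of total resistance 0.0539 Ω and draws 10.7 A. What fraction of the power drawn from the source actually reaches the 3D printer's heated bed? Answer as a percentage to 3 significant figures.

96.2 %

The feed wire carries the full 10.7 A.
P_line = I² R_line = (10.70)² × 0.0539 = 6.171 W
P_source = V I = 15.0 × 10.70 = 160.5 W; P_load = 154.3 W
η = P_load / P_source = 154.3 / 160.5 = 0.9616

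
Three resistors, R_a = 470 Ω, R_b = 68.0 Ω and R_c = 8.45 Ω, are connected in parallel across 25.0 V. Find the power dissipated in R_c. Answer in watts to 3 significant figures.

Every branch has 25.0 V across it, so for R_c the power is simply V²/R.
P_R_c = V² / R_c = (25.0)² / 8.45 Ω = 73.96 W

74.0 W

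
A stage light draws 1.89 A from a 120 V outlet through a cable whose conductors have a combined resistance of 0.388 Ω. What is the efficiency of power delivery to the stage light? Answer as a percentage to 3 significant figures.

The cable carries the full 1.89 A.
P_line = I² R_line = (1.890)² × 0.388 = 1.386 W
P_source = V I = 120 × 1.890 = 226.8 W; P_load = 225.4 W
η = P_load / P_source = 225.4 / 226.8 = 0.9939

99.4 %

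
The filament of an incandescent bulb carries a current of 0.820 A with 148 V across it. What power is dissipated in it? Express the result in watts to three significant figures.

121 W

Both the voltage across and the current through the element are known, so P = V I applies directly.
P = 148 V × 0.8200 A = 121.4 W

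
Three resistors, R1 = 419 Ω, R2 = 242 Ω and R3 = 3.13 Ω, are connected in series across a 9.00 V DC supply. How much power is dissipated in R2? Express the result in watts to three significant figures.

0.0444 W

In a series string the same current flows through every resistor — find that current, then P = I²R for the one we want.
R_total = 419 + 242 + 3.13 = 664.1 Ω
I = V / R_total = 9.00 / 664.1 = 0.01355 A
P_R2 = I² × R2 = (0.01355)² × 242 = 0.04444 W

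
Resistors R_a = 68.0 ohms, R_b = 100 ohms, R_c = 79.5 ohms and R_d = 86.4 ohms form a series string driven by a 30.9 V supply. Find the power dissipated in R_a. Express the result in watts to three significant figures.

Since the resistors are in series they all carry the loop current I = V/R_total; the power in any one is I²R.
R_total = 68.0 + 100 + 79.5 + 86.4 = 333.9 Ω
I = V / R_total = 30.9 / 333.9 = 0.09254 A
P_R_a = I² × R_a = (0.09254)² × 68.0 = 0.5824 W

0.582 W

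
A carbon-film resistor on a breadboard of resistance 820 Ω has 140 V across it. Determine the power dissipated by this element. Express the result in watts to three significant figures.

V and R are stated; P = V²/R avoids computing the current.
P = (140 V)² / 820 Ω = 23.90 W

23.9 W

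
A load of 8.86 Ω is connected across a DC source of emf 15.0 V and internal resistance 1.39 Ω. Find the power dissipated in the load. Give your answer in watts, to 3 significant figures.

Load and internal resistance form a series loop — compute the loop current, then the load power via I²R.
I = ε / (r + R) = 15.0 / (1.39 + 8.86) = 1.463 A
P_load = I² R = (1.463)² × 8.86 = 18.97 W

19.0 W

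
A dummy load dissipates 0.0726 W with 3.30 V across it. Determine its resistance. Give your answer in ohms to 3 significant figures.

150 Ω

From P = V I = I²R = V²/R, with the two given quantities we get R = V² / P.
R = (3.30)² / 0.0726 = 150.0 Ω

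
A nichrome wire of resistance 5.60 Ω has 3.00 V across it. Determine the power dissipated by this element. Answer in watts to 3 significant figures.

1.61 W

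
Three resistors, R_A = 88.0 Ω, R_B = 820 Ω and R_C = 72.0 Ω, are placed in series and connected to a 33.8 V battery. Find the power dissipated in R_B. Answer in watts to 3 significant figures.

Every series element carries the same I. Get I from the total resistance, then P = I² × R_B.
R_total = 88.0 + 820 + 72.0 = 980.0 Ω
I = V / R_total = 33.8 / 980.0 = 0.03449 A
P_R_B = I² × R_B = (0.03449)² × 820 = 0.9754 W

0.975 W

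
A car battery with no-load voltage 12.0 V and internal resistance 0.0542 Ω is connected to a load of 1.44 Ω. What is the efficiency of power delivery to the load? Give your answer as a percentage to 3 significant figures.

Efficiency is P_load / P_total. With a series r and R sharing the same I, P = I²R for each, so η = R/(R+r).
η = R / (R + r) = 1.44 / (1.44 + 0.0542) = 0.9637

96.4 %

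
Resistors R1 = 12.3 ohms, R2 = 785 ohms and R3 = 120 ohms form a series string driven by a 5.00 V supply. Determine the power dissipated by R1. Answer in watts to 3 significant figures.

The current is common to all series resistors; compute it, then apply P = I²R for the target.
R_total = 12.3 + 785 + 120 = 917.3 Ω
I = V / R_total = 5.00 / 917.3 = 0.005451 A
P_R1 = I² × R1 = (0.005451)² × 12.3 = 0.0003654 W

0.000365 W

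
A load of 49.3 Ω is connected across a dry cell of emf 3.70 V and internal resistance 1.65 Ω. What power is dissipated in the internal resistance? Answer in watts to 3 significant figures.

0.00870 W

r is in series with the load, so it carries the full circuit current — the loss in it is I²r.
I = ε / (r + R) = 3.70 / (1.65 + 49.3) = 0.07262 A
P_int = I² r = (0.07262)² × 1.65 = 0.008702 W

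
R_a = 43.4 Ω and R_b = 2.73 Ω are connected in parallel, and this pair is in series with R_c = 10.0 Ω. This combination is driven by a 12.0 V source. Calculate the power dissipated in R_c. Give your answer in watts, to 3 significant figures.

9.12 W

First find R_p for the parallel pair, then treat R_p + R_c as a series loop.
R_p = (43.4×2.73)/(43.4+2.73) = 2.568 Ω
R_total = R_p + 10.0 = 2.568 + 10.0 = 12.57 Ω
I = V / R_total = 12.0 / 12.57 = 0.9548 A
All the supply current flows through R_c; use P = I²R_c.
P_R_c = (0.9548)² × 10.0 = 9.116 W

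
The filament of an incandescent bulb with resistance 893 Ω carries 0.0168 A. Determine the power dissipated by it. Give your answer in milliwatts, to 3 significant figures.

252 mW

Knowing I and R, the power is just I²R — no need to find V first.
P = (0.01680 A)² × 893 Ω = 0.2520 W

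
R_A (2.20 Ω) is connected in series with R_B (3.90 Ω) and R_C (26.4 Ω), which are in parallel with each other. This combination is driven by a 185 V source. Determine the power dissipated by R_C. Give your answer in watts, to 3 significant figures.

First combine the parallel branches into one equivalent R_p, then R_A + R_p is a series pair.
R_p = (3.90×26.4)/(3.90+26.4) = 3.398 Ω
R_total = 2.20 + 3.398 = 5.598 Ω
I = V / R_total = 185 / 5.598 = 33.05 A
Voltage across the parallel pair: V_p = I × R_p = 33.05 × 3.398 = 112.3 V
R_C sees V_p directly, so P = V_p² / R_C.
P_R_C = (112.3)² / 26.4 = 477.7 W

478 W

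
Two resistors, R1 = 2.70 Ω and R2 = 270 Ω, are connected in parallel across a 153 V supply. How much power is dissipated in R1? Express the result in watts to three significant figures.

8670 W

R1 sits directly across the source, so P = V²/R with V = 153 V.
P_R1 = V² / R1 = (153)² / 2.70 Ω = 8670 W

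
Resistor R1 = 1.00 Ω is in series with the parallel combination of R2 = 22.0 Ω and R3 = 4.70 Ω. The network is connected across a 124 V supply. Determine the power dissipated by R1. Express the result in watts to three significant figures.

First combine the parallel branches into one equivalent R_p, then R1 + R_p is a series pair.
R_p = (22.0×4.70)/(22.0+4.70) = 3.873 Ω
R_total = 1.00 + 3.873 = 4.873 Ω
I = V / R_total = 124 / 4.873 = 25.45 A
All the current flows through R1; use P = I²R.
P_R1 = (25.45)² × 1.00 = 647.6 W

648 W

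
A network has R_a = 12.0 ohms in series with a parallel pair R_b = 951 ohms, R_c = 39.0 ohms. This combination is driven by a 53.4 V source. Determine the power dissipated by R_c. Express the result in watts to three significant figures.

41.9 W

Replace R_b and R_c with their parallel equivalent so the circuit becomes R_a in series with R_p.
R_p = (951×39.0)/(951+39.0) = 37.46 Ω
R_total = 12.0 + 37.46 = 49.46 Ω
I = V / R_total = 53.4 / 49.46 = 1.080 A
Voltage across the parallel pair: V_p = I × R_p = 1.080 × 37.46 = 40.45 V
R_c sees V_p directly, so P = V_p² / R_c.
P_R_c = (40.45)² / 39.0 = 41.94 W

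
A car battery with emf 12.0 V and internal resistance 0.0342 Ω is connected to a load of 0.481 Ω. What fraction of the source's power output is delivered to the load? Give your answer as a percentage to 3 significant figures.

93.4 %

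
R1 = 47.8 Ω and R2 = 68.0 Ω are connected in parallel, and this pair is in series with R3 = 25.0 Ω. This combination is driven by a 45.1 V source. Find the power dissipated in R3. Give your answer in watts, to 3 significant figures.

Reduce the parallel combination to a single R_p; the circuit then becomes R_p in series with the remaining resistor.
R_p = (47.8×68.0)/(47.8+68.0) = 28.07 Ω
R_total = R_p + 25.0 = 28.07 + 25.0 = 53.07 Ω
I = V / R_total = 45.1 / 53.07 = 0.8498 A
R3 is the series element, so its power is I²R.
P_R3 = (0.8498)² × 25.0 = 18.06 W

18.1 W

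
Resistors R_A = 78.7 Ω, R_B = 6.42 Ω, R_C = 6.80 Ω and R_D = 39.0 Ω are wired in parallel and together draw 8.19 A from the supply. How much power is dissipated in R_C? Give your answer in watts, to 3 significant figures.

We need the common branch voltage; get it from I_total × R_eq, then P = V²/R for the branch.
1/R_eq = 1/78.7 + 1/6.42 + 1/6.80 + 1/39.0 ⇒ R_eq = 2.931 Ω
V = I_total × R_eq = 8.190 × 2.931 = 24.01 V
P_R_C = V² / R_C = (24.01)² / 6.80 = 84.75 W

84.7 W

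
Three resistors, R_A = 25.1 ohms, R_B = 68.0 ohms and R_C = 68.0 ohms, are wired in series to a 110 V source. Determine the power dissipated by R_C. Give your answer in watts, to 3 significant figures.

Series elements share the same current, so find I first, then use P = I²R.
R_total = 25.1 + 68.0 + 68.0 = 161.1 Ω
I = V / R_total = 110 / 161.1 = 0.6828 A
P_R_C = I² × R_C = (0.6828)² × 68.0 = 31.70 W

31.7 W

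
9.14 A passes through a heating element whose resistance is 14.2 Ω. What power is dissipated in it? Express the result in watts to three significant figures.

1190 W

With I and R stated, P = I²R applies in one step.
P = (9.140 A)² × 14.2 Ω = 1186 W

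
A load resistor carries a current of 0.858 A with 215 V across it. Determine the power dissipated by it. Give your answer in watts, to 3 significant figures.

184 W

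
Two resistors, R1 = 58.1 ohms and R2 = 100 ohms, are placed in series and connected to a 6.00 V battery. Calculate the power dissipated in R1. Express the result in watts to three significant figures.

In a series string the same current flows through every resistor — find that current, then P = I²R for the one we want.
R_total = 58.1 + 100 = 158.1 Ω
I = V / R_total = 6.00 / 158.1 = 0.03795 A
P_R1 = I² × R1 = (0.03795)² × 58.1 = 0.08368 W

0.0837 W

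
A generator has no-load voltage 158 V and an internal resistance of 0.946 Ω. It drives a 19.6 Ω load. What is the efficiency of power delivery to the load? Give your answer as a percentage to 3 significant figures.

95.4 %

η = P_load/(P_load+P_int) = I²R/(I²R+I²r) = R/(R+r) — the I² cancels for series elements.
η = R / (R + r) = 19.6 / (19.6 + 0.946) = 0.9540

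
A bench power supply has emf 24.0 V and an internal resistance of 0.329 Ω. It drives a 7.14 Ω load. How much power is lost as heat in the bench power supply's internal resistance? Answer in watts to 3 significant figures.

The source's internal resistance is just another series element carrying I; its dissipation is I²r.
I = ε / (r + R) = 24.0 / (0.329 + 7.14) = 3.213 A
P_int = I² r = (3.213)² × 0.329 = 3.397 W

3.40 W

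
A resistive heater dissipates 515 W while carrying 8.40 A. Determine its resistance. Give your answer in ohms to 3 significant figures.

7.30 Ω

Rearranging the power relation for the two known quantities gives R = P / I².
R = 515 / (8.400)² = 7.299 Ω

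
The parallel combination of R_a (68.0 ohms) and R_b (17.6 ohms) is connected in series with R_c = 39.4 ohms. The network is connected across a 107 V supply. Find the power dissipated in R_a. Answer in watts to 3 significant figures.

First find R_p for the parallel pair, then treat R_p + R_c as a series loop.
R_p = (68.0×17.6)/(68.0+17.6) = 13.98 Ω
R_total = R_p + 39.4 = 13.98 + 39.4 = 53.38 Ω
I = V / R_total = 107 / 53.38 = 2.004 A
Voltage across the parallel pair: V_p = I × R_p = 2.004 × 13.98 = 28.02 V
R_a sits across V_p; its power is V_p²/R.
P_R_a = (28.02)² / 68.0 = 11.55 W

11.5 W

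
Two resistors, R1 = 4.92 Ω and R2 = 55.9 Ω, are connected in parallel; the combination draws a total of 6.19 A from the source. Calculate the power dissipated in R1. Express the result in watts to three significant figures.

159 W

We need the common branch voltage; get it from I_total × R_eq, then P = V²/R for the branch.
1/R_eq = 1/4.92 + 1/55.9 ⇒ R_eq = 4.522 Ω
V = I_total × R_eq = 6.190 × 4.522 = 27.99 V
P_R1 = V² / R1 = (27.99)² / 4.92 = 159.2 W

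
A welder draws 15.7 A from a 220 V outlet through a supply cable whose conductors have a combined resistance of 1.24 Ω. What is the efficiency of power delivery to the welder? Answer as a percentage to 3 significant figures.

The supply cable carries the full 15.7 A.
P_line = I² R_line = (15.70)² × 1.24 = 305.6 W
P_source = V I = 220 × 15.70 = 3454 W; P_load = 3148 W
η = P_load / P_source = 3148 / 3454 = 0.9115

91.2 %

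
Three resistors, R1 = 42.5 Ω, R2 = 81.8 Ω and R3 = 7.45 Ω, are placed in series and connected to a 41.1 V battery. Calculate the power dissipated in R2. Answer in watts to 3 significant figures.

7.96 W

Series elements share the same current, so find I first, then use P = I²R.
R_total = 42.5 + 81.8 + 7.45 = 131.8 Ω
I = V / R_total = 41.1 / 131.8 = 0.3120 A
P_R2 = I² × R2 = (0.3120)² × 81.8 = 7.960 W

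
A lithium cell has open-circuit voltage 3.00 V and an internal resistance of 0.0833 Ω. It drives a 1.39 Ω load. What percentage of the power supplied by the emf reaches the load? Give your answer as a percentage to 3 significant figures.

94.3 %

η = P_load/(P_load+P_int) = I²R/(I²R+I²r) = R/(R+r) — the I² cancels for series elements.
η = R / (R + r) = 1.39 / (1.39 + 0.0833) = 0.9435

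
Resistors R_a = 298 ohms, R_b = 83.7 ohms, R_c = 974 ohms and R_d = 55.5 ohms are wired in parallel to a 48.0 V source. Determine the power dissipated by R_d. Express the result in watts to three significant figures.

41.5 W

The supply voltage appears across each parallel branch — just use P = V²/R_d.
P_R_d = V² / R_d = (48.0)² / 55.5 Ω = 41.51 W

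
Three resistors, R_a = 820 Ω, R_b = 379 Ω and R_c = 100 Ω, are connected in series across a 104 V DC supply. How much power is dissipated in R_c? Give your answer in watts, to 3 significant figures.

0.641 W

Since the resistors are in series they all carry the loop current I = V/R_total; the power in any one is I²R.
R_total = 820 + 379 + 100 = 1299 Ω
I = V / R_total = 104 / 1299 = 0.08006 A
P_R_c = I² × R_c = (0.08006)² × 100 = 0.6410 W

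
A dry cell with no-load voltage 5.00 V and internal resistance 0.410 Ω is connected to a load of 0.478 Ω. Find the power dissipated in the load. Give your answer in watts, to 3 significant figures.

The internal resistance and the load are in series, so the same I flows through both; get I from ε/(r+R), then I²R for the load.
I = ε / (r + R) = 5.00 / (0.410 + 0.478) = 5.631 A
P_load = I² R = (5.631)² × 0.478 = 15.15 W

15.2 W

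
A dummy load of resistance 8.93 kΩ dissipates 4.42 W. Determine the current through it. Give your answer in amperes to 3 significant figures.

0.0222 A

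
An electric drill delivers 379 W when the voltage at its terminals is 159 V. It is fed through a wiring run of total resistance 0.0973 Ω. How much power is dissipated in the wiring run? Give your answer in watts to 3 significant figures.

0.553 W

Only the current and the line resistance are needed for the I²R loss.
I = P / V = 379 / 159 = 2.384 A through the wiring run.
P_line = I² R_line = (2.384)² × 0.0973 = 0.5528 W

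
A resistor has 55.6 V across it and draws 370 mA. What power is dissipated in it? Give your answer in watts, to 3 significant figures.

With V and I both given, power follows immediately from P = V I.
P = 55.6 V × 0.3700 A = 20.57 W

20.6 W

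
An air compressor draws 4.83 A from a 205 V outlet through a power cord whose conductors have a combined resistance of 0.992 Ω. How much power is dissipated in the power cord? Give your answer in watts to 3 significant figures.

23.1 W

The power cord is a series resistance carrying the load current; its dissipation is I²R_line.
The power cord carries the full 4.83 A.
P_line = I² R_line = (4.830)² × 0.992 = 23.14 W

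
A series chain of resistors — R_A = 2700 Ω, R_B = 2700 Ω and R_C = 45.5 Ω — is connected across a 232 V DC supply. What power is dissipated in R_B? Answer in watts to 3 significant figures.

4.90 W

The current is common to all series resistors; compute it, then apply P = I²R for the target.
R_total = 2700 + 2700 + 45.5 = 5446 Ω
I = V / R_total = 232 / 5446 = 0.04260 A
P_R_B = I² × R_B = (0.04260)² × 2700 = 4.901 W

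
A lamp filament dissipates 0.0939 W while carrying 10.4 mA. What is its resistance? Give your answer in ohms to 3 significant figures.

868 Ω

The two known quantities fix the third via R = P / I².
R = 0.0939 / (0.01040)² = 868.2 Ω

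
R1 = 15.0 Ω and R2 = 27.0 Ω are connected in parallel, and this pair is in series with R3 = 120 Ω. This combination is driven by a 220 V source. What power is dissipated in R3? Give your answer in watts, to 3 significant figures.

Combine R1 and R2 into their parallel equivalent first, reducing the network to two series resistors.
R_p = (15.0×27.0)/(15.0+27.0) = 9.643 Ω
R_total = R_p + 120 = 9.643 + 120 = 129.6 Ω
I = V / R_total = 220 / 129.6 = 1.697 A
R3 carries the full series current, so P = I²R.
P_R3 = (1.697)² × 120 = 345.6 W

346 W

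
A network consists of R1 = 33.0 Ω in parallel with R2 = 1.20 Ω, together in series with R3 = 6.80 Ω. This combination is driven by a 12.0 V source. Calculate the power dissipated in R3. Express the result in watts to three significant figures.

15.5 W

Collapse the R1‖R2 pair into one equivalent R_p; then R_p and R3 form a series string.
R_p = (33.0×1.20)/(33.0+1.20) = 1.158 Ω
R_total = R_p + 6.80 = 1.158 + 6.80 = 7.958 Ω
I = V / R_total = 12.0 / 7.958 = 1.508 A
All the supply current flows through R3; use P = I²R3.
P_R3 = (1.508)² × 6.80 = 15.46 W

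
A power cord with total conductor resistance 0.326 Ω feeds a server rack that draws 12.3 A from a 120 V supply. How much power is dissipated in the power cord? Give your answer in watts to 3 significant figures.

The power cord is a series resistance carrying the load current; its dissipation is I²R_line.
The power cord carries the full 12.3 A.
P_line = I² R_line = (12.30)² × 0.326 = 49.32 W

49.3 W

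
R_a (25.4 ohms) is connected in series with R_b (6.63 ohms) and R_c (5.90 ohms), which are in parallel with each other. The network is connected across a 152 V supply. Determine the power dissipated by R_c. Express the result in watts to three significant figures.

Reduce the parallel pair to R_p first; the network is then a simple series string.
R_p = (6.63×5.90)/(6.63+5.90) = 3.122 Ω
R_total = 25.4 + 3.122 = 28.52 Ω
I = V / R_total = 152 / 28.52 = 5.329 A
Voltage across the parallel pair: V_p = I × R_p = 5.329 × 3.122 = 16.64 V
R_c sees V_p directly, so P = V_p² / R_c.
P_R_c = (16.64)² / 5.90 = 46.91 W

46.9 W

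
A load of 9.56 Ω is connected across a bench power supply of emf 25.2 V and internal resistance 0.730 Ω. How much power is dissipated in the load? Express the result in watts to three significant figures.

Load and internal resistance form a series loop — compute the loop current, then the load power via I²R.
I = ε / (r + R) = 25.2 / (0.730 + 9.56) = 2.449 A
P_load = I² R = (2.449)² × 9.56 = 57.34 W

57.3 W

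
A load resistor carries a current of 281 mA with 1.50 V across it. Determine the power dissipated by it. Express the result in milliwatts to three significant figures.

Both the voltage across and the current through the element are known, so P = V I applies directly.
P = 1.50 V × 0.2810 A = 0.4215 W

422 mW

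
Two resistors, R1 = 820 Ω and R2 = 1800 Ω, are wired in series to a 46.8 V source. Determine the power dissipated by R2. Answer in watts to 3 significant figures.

Series elements share the same current, so find I first, then use P = I²R.
R_total = 820 + 1800 = 2620 Ω
I = V / R_total = 46.8 / 2620 = 0.01786 A
P_R2 = I² × R2 = (0.01786)² × 1800 = 0.5743 W

0.574 W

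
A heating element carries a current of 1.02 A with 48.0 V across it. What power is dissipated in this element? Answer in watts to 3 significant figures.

49.0 W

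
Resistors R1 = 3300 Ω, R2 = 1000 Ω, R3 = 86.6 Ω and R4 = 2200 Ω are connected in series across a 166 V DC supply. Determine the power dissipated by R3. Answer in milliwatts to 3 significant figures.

Series elements share the same current, so find I first, then use P = I²R.
R_total = 3300 + 1000 + 86.6 + 2200 = 6587 Ω
I = V / R_total = 166 / 6587 = 0.02520 A
P_R3 = I² × R3 = (0.02520)² × 86.6 = 0.05501 W

55.0 mW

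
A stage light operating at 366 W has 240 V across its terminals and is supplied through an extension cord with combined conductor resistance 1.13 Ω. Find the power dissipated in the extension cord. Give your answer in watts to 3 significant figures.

Only the current and the line resistance are needed for the I²R loss.
I = P / V = 366 / 240 = 1.525 A through the extension cord.
P_line = I² R_line = (1.525)² × 1.13 = 2.628 W

2.63 W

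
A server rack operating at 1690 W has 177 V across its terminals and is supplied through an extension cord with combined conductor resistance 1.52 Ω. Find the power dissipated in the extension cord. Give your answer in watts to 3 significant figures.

139 W

The extension cord and load are in series, so the same current flows in both; the loss is I²R_line.
I = P / V = 1690 / 177 = 9.548 A through the extension cord.
P_line = I² R_line = (9.548)² × 1.52 = 138.6 W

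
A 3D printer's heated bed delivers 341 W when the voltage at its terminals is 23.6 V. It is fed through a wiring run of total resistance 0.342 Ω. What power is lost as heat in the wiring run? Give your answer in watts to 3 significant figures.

71.4 W

Line loss is just I²R for the cable — we know both I and R_line directly.
I = P / V = 341 / 23.6 = 14.45 A through the wiring run.
P_line = I² R_line = (14.45)² × 0.342 = 71.40 W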